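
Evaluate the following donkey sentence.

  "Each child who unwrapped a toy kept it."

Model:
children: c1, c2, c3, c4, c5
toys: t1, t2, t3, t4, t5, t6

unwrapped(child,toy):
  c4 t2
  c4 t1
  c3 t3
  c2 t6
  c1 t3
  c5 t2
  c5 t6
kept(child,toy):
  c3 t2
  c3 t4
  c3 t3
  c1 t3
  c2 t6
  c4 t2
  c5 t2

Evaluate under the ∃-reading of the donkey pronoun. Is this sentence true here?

"it" takes "a toy" as antecedent — a donkey pronoun bound across the clause boundary.
Weak reading: every child c with some unwrapped-toy has at least one unwrapped-toy t such that kept(c,t).
Per child: c1:✓  c2:✓  c3:✓  c4:✓  c5:✓
Every child in the restrictor has a witness.

True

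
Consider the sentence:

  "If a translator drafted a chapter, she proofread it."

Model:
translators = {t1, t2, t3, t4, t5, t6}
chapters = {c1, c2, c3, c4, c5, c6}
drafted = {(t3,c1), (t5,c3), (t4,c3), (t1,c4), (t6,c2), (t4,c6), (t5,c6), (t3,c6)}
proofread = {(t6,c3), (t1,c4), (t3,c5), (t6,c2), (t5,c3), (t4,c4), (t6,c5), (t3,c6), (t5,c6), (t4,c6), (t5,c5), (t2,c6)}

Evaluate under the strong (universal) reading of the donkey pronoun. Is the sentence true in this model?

"it" takes "a chapter" as antecedent — a donkey pronoun bound across the clause boundary.
Strong reading: for every (t,c) with drafted(t,c), proofread(t,c).
Restrictor pairs: (t1,c4) ✓  (t3,c1) ✗  (t3,c6) ✓  (t4,c3) ✗  (t4,c6) ✓  (t5,c3) ✓  (t5,c6) ✓  (t6,c2) ✓
Counterexample: (t3,c1) is in drafted but fails the scope.

False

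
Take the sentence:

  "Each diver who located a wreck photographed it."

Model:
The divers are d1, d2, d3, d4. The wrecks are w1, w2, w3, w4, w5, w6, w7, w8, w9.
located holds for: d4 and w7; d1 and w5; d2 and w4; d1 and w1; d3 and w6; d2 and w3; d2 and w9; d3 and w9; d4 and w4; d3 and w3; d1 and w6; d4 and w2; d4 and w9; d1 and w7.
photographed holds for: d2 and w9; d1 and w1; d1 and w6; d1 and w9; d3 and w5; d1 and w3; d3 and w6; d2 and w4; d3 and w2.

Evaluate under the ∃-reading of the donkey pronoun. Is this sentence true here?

"it" takes "a wreck" as antecedent — a donkey pronoun bound across the clause boundary.
Weak reading: every diver d with some located-wreck has at least one located-wreck w such that photographed(d,w).
Per diver: d1:✓  d2:✓  d3:✓  d4:✗
d4 has no witness among its located-wrecks.

False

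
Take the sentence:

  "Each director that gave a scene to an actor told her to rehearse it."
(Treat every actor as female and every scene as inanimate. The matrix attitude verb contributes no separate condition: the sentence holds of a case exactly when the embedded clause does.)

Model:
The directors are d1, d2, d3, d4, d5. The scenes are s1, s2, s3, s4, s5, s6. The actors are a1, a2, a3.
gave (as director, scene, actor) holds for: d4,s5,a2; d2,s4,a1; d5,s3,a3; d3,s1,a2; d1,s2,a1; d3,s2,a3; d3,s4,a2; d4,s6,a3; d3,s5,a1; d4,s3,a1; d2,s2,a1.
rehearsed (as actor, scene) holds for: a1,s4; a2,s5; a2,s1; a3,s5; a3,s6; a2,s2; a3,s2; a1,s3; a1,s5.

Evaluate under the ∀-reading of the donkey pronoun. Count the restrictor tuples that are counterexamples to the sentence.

"her" takes "an actor" as antecedent and "it" takes "a scene"; both are donkey pronouns co-varying with the restrictor.
Strong reading: for every (d,s,a) with gave(d,s,a), rehearsed(a,s).
Restrictor triples: (d1,s2,a1)→rehearsed(a1,s2) ✗  (d2,s2,a1)→rehearsed(a1,s2) ✗  (d2,s4,a1)→rehearsed(a1,s4) ✓  (d3,s1,a2)→rehearsed(a2,s1) ✓  (d3,s2,a3)→rehearsed(a3,s2) ✓  (d3,s4,a2)→rehearsed(a2,s4) ✗  (d3,s5,a1)→rehearsed(a1,s5) ✓  (d4,s3,a1)→rehearsed(a1,s3) ✓  (d4,s5,a2)→rehearsed(a2,s5) ✓  (d4,s6,a3)→rehearsed(a3,s6) ✓  (d5,s3,a3)→rehearsed(a3,s3) ✗
Counterexamples (restrictor triples failing the scope): 4.

4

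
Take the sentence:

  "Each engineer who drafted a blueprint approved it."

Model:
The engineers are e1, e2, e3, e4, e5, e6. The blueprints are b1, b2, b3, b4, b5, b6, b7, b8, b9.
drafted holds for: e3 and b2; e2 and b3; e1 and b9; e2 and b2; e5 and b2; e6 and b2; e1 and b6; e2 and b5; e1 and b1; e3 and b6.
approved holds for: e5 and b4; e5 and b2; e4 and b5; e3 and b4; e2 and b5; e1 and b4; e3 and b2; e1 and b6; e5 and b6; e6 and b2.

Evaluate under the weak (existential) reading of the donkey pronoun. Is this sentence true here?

True

"it" takes "a blueprint" as antecedent — a donkey pronoun bound across the clause boundary.
Weak reading: every engineer e with some drafted-blueprint has at least one drafted-blueprint b such that approved(e,b).
Per engineer: e1:✓  e2:✓  e3:✓  e5:✓  e6:✓
Every engineer in the restrictor has a witness.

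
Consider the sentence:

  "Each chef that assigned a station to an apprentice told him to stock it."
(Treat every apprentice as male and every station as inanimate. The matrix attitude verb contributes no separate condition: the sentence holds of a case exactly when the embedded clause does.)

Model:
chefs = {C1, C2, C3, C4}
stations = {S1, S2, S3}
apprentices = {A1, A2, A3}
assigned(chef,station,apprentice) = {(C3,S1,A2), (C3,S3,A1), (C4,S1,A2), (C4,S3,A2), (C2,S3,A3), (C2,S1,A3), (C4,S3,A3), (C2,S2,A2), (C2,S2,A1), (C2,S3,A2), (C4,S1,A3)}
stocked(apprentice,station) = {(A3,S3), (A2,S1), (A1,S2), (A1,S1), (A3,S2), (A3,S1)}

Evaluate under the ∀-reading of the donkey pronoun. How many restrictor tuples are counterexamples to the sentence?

"him" takes "an apprentice" as antecedent and "it" takes "a station"; both are donkey pronouns co-varying with the restrictor.
Strong reading: for every (c,s,a) with assigned(c,s,a), stocked(a,s).
Restrictor triples: (C2,S1,A3)→stocked(A3,S1) ✓  (C2,S2,A1)→stocked(A1,S2) ✓  (C2,S2,A2)→stocked(A2,S2) ✗  (C2,S3,A2)→stocked(A2,S3) ✗  (C2,S3,A3)→stocked(A3,S3) ✓  (C3,S1,A2)→stocked(A2,S1) ✓  (C3,S3,A1)→stocked(A1,S3) ✗  (C4,S1,A2)→stocked(A2,S1) ✓  (C4,S1,A3)→stocked(A3,S1) ✓  (C4,S3,A2)→stocked(A2,S3) ✗  (C4,S3,A3)→stocked(A3,S3) ✓
Counterexamples (restrictor triples failing the scope): 4.

4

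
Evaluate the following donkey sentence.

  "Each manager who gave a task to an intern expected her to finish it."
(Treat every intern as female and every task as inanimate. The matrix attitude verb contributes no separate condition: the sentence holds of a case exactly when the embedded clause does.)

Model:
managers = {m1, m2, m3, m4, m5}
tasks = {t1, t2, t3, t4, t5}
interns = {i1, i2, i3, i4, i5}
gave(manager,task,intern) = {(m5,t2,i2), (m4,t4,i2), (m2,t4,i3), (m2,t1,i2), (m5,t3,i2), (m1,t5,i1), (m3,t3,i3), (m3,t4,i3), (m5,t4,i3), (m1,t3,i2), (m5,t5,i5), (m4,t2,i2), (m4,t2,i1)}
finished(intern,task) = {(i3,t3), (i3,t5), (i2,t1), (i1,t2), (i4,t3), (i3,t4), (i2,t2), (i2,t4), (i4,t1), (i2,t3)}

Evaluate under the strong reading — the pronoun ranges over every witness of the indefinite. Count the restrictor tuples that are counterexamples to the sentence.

"her" takes "an intern" as antecedent and "it" takes "a task"; both are donkey pronouns co-varying with the restrictor.
Strong reading: for every (m,t,i) with gave(m,t,i), finished(i,t).
Restrictor triples: (m1,t3,i2)→finished(i2,t3) ✓  (m1,t5,i1)→finished(i1,t5) ✗  (m2,t1,i2)→finished(i2,t1) ✓  (m2,t4,i3)→finished(i3,t4) ✓  (m3,t3,i3)→finished(i3,t3) ✓  (m3,t4,i3)→finished(i3,t4) ✓  (m4,t2,i1)→finished(i1,t2) ✓  (m4,t2,i2)→finished(i2,t2) ✓  (m4,t4,i2)→finished(i2,t4) ✓  (m5,t2,i2)→finished(i2,t2) ✓  (m5,t3,i2)→finished(i2,t3) ✓  (m5,t4,i3)→finished(i3,t4) ✓  (m5,t5,i5)→finished(i5,t5) ✗
Counterexamples (restrictor triples failing the scope): 2.

2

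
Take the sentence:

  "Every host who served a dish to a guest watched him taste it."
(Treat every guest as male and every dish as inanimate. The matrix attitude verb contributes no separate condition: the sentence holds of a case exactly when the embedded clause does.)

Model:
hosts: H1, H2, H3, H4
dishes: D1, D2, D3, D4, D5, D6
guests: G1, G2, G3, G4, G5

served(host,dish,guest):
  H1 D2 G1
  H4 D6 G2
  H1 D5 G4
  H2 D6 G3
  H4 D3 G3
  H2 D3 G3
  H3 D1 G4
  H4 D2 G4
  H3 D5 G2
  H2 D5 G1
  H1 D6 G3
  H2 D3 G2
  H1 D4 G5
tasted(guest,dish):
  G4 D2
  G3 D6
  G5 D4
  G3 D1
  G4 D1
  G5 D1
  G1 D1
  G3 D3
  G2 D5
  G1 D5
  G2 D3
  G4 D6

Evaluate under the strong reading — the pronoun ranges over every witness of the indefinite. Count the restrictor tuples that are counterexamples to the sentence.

3

"him" takes "a guest" as antecedent and "it" takes "a dish"; both are donkey pronouns co-varying with the restrictor.
Strong reading: for every (h,d,g) with served(h,d,g), tasted(g,d).
Restrictor triples: (H1,D2,G1)→tasted(G1,D2) ✗  (H1,D4,G5)→tasted(G5,D4) ✓  (H1,D5,G4)→tasted(G4,D5) ✗  (H1,D6,G3)→tasted(G3,D6) ✓  (H2,D3,G2)→tasted(G2,D3) ✓  (H2,D3,G3)→tasted(G3,D3) ✓  (H2,D5,G1)→tasted(G1,D5) ✓  (H2,D6,G3)→tasted(G3,D6) ✓  (H3,D1,G4)→tasted(G4,D1) ✓  (H3,D5,G2)→tasted(G2,D5) ✓  (H4,D2,G4)→tasted(G4,D2) ✓  (H4,D3,G3)→tasted(G3,D3) ✓  (H4,D6,G2)→tasted(G2,D6) ✗
Counterexamples (restrictor triples failing the scope): 3.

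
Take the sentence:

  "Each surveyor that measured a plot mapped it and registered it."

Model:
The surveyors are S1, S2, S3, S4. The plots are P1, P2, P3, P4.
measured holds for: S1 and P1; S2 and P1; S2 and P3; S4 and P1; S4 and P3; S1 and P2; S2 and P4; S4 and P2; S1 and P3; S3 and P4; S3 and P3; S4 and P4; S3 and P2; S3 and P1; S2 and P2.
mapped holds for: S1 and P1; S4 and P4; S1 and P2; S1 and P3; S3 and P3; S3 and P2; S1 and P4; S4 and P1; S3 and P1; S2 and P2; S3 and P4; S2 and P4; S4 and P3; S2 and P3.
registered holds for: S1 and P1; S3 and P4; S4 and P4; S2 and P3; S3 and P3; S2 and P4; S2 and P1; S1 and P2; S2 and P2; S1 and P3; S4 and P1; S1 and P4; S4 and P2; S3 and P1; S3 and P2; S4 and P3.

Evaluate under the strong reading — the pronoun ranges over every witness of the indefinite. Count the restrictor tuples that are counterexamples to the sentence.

2

"it" takes "a plot" as antecedent — a donkey pronoun bound across the clause boundary.
Strong reading: for every (s,p) with measured(s,p), mapped(s,p) ∧ registered(s,p).
Restrictor pairs: (S1,P1) ✓  (S1,P2) ✓  (S1,P3) ✓  (S2,P1) ✗  (S2,P2) ✓  (S2,P3) ✓  (S2,P4) ✓  (S3,P1) ✓  (S3,P2) ✓  (S3,P3) ✓  (S3,P4) ✓  (S4,P1) ✓  (S4,P2) ✗  (S4,P3) ✓  (S4,P4) ✓
Counterexamples (restrictor pairs failing the scope): 2.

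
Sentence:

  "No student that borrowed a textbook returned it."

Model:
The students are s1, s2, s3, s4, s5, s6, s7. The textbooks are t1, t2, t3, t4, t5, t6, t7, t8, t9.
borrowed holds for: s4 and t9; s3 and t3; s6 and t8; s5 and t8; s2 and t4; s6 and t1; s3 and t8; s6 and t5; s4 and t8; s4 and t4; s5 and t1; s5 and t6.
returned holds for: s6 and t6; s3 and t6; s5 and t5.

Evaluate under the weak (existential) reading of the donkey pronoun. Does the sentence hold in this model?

"it" takes "a textbook" as antecedent — a donkey pronoun bound across the clause boundary.
Truth condition: for no (s,t) with borrowed(s,t) does returned(s,t) hold.
Restrictor pairs — does the scope hold? (s2,t4):fails  (s3,t3):fails  (s3,t8):fails  (s4,t4):fails  (s4,t8):fails  (s4,t9):fails  (s5,t1):fails  (s5,t6):fails  (s5,t8):fails  (s6,t1):fails  (s6,t5):fails  (s6,t8):fails
Scope holds for no restrictor pair, so the sentence is true.

True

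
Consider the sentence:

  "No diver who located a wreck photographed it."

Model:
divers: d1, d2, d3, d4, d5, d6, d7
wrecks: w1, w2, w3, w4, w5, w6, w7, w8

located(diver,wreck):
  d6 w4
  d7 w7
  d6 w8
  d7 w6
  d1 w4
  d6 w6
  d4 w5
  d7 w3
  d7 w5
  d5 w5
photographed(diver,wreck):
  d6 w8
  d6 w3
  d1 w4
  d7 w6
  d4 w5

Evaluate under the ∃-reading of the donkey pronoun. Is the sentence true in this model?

"it" takes "a wreck" as antecedent — a donkey pronoun bound across the clause boundary.
Truth condition: for no (d,w) with located(d,w) does photographed(d,w) hold.
Restrictor pairs — does the scope hold? (d1,w4):holds  (d4,w5):holds  (d5,w5):fails  (d6,w4):fails  (d6,w6):fails  (d6,w8):holds  (d7,w3):fails  (d7,w5):fails  (d7,w6):holds  (d7,w7):fails
Scope holds for 4 pair(s), so the sentence is false.

False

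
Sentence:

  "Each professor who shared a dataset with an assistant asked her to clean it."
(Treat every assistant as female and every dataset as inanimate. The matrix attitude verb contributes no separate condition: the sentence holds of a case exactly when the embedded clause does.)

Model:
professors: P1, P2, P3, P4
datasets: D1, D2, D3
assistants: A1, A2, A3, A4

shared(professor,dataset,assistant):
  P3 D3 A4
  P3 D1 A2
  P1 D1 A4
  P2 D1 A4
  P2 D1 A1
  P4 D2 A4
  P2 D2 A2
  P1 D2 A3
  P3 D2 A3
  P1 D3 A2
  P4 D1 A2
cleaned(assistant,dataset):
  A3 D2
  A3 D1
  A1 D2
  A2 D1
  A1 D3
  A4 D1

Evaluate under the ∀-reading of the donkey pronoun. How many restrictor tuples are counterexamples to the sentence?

"her" takes "an assistant" as antecedent and "it" takes "a dataset"; both are donkey pronouns co-varying with the restrictor.
Strong reading: for every (p,d,a) with shared(p,d,a), cleaned(a,d).
Restrictor triples: (P1,D1,A4)→cleaned(A4,D1) ✓  (P1,D2,A3)→cleaned(A3,D2) ✓  (P1,D3,A2)→cleaned(A2,D3) ✗  (P2,D1,A1)→cleaned(A1,D1) ✗  (P2,D1,A4)→cleaned(A4,D1) ✓  (P2,D2,A2)→cleaned(A2,D2) ✗  (P3,D1,A2)→cleaned(A2,D1) ✓  (P3,D2,A3)→cleaned(A3,D2) ✓  (P3,D3,A4)→cleaned(A4,D3) ✗  (P4,D1,A2)→cleaned(A2,D1) ✓  (P4,D2,A4)→cleaned(A4,D2) ✗
Counterexamples (restrictor triples failing the scope): 5.

5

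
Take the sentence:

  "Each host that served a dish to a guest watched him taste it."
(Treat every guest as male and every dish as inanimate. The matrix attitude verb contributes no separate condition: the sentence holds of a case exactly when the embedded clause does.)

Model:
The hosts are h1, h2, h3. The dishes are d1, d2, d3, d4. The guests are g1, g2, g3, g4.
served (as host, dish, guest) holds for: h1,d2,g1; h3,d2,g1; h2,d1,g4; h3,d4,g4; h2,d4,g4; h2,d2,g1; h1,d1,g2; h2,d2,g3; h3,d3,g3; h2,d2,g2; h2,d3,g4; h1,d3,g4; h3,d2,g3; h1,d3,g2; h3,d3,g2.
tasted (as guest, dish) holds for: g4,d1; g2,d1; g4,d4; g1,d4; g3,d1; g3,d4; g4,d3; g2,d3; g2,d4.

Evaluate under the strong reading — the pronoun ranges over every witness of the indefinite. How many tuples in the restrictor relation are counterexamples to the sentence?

7

"him" takes "a guest" as antecedent and "it" takes "a dish"; both are donkey pronouns co-varying with the restrictor.
Strong reading: for every (h,d,g) with served(h,d,g), tasted(g,d).
Restrictor triples: (h1,d1,g2)→tasted(g2,d1) ✓  (h1,d2,g1)→tasted(g1,d2) ✗  (h1,d3,g2)→tasted(g2,d3) ✓  (h1,d3,g4)→tasted(g4,d3) ✓  (h2,d1,g4)→tasted(g4,d1) ✓  (h2,d2,g1)→tasted(g1,d2) ✗  (h2,d2,g2)→tasted(g2,d2) ✗  (h2,d2,g3)→tasted(g3,d2) ✗  (h2,d3,g4)→tasted(g4,d3) ✓  (h2,d4,g4)→tasted(g4,d4) ✓  (h3,d2,g1)→tasted(g1,d2) ✗  (h3,d2,g3)→tasted(g3,d2) ✗  (h3,d3,g2)→tasted(g2,d3) ✓  (h3,d3,g3)→tasted(g3,d3) ✗  (h3,d4,g4)→tasted(g4,d4) ✓
Counterexamples (restrictor triples failing the scope): 7.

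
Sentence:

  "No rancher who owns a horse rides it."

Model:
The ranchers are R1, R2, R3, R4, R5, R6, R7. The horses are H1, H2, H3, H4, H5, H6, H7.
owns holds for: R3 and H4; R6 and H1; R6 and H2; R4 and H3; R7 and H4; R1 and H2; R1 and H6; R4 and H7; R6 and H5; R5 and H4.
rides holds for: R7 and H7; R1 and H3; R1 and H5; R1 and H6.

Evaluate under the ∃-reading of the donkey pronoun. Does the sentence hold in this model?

"it" takes "a horse" as antecedent — a donkey pronoun bound across the clause boundary.
Truth condition: for no (r,h) with owns(r,h) does rides(r,h) hold.
Restrictor pairs — does the scope hold? (R1,H2):fails  (R1,H6):holds  (R3,H4):fails  (R4,H3):fails  (R4,H7):fails  (R5,H4):fails  (R6,H1):fails  (R6,H2):fails  (R6,H5):fails  (R7,H4):fails
Scope holds for 1 pair(s), so the sentence is false.

False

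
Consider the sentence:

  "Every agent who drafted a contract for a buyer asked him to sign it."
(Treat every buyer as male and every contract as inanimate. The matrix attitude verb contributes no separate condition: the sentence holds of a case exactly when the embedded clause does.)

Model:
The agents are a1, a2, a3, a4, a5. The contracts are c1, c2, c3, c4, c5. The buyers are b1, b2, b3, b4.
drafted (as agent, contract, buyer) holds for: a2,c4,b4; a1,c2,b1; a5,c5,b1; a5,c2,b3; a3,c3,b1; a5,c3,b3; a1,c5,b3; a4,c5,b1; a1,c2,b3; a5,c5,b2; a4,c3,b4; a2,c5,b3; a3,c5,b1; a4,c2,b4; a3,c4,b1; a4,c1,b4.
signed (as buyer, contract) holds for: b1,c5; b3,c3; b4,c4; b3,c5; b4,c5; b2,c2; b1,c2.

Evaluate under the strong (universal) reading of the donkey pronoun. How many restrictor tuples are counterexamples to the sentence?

"him" takes "a buyer" as antecedent and "it" takes "a contract"; both are donkey pronouns co-varying with the restrictor.
Strong reading: for every (a,c,b) with drafted(a,c,b), signed(b,c).
Restrictor triples: (a1,c2,b1)→signed(b1,c2) ✓  (a1,c2,b3)→signed(b3,c2) ✗  (a1,c5,b3)→signed(b3,c5) ✓  (a2,c4,b4)→signed(b4,c4) ✓  (a2,c5,b3)→signed(b3,c5) ✓  (a3,c3,b1)→signed(b1,c3) ✗  (a3,c4,b1)→signed(b1,c4) ✗  (a3,c5,b1)→signed(b1,c5) ✓  (a4,c1,b4)→signed(b4,c1) ✗  (a4,c2,b4)→signed(b4,c2) ✗  (a4,c3,b4)→signed(b4,c3) ✗  (a4,c5,b1)→signed(b1,c5) ✓  (a5,c2,b3)→signed(b3,c2) ✗  (a5,c3,b3)→signed(b3,c3) ✓  (a5,c5,b1)→signed(b1,c5) ✓  (a5,c5,b2)→signed(b2,c5) ✗
Counterexamples (restrictor triples failing the scope): 8.

8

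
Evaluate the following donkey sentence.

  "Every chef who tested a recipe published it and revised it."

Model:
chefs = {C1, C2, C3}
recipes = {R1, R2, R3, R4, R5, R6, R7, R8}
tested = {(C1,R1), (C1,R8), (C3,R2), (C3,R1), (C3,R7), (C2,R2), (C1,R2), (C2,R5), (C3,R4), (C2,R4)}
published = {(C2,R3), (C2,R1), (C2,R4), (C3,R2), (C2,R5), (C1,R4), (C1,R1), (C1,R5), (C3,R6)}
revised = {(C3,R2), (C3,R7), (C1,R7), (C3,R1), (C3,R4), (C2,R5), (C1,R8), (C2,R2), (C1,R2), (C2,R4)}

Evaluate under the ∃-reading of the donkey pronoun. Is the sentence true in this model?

False

"it" takes "a recipe" as antecedent — a donkey pronoun bound across the clause boundary.
Weak reading: every chef c with some tested-recipe has at least one tested-recipe r such that published(c,r) ∧ revised(c,r).
Per chef: C1:✗  C2:✓  C3:✓
C1 has no witness among its tested-recipes.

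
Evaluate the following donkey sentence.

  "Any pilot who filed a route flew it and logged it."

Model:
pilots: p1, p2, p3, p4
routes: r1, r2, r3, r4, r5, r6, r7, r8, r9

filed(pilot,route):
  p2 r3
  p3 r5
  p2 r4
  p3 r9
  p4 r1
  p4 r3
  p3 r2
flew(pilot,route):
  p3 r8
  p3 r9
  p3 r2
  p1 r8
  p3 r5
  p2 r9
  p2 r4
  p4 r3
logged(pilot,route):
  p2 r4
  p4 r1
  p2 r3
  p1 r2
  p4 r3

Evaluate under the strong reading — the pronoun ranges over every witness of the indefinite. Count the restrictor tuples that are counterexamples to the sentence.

5

"it" takes "a route" as antecedent — a donkey pronoun bound across the clause boundary.
Strong reading: for every (p,r) with filed(p,r), flew(p,r) ∧ logged(p,r).
Restrictor pairs: (p2,r3) ✗  (p2,r4) ✓  (p3,r2) ✗  (p3,r5) ✗  (p3,r9) ✗  (p4,r1) ✗  (p4,r3) ✓
Counterexamples (restrictor pairs failing the scope): 5.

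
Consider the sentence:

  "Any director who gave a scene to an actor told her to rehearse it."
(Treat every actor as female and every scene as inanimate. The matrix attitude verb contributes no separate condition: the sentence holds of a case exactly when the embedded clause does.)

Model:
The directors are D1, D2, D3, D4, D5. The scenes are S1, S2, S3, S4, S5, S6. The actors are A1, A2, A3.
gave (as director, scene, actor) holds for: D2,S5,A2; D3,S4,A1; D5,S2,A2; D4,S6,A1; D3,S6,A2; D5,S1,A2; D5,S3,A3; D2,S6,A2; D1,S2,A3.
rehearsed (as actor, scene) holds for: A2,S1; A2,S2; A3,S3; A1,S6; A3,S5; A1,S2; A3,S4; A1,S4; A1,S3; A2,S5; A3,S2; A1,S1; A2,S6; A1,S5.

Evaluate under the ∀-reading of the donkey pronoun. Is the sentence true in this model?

True

"her" takes "an actor" as antecedent and "it" takes "a scene"; both are donkey pronouns co-varying with the restrictor.
Strong reading: for every (d,s,a) with gave(d,s,a), rehearsed(a,s).
Restrictor triples: (D1,S2,A3)→rehearsed(A3,S2) ✓  (D2,S5,A2)→rehearsed(A2,S5) ✓  (D2,S6,A2)→rehearsed(A2,S6) ✓  (D3,S4,A1)→rehearsed(A1,S4) ✓  (D3,S6,A2)→rehearsed(A2,S6) ✓  (D4,S6,A1)→rehearsed(A1,S6) ✓  (D5,S1,A2)→rehearsed(A2,S1) ✓  (D5,S2,A2)→rehearsed(A2,S2) ✓  (D5,S3,A3)→rehearsed(A3,S3) ✓
Every restrictor triple satisfies the scope.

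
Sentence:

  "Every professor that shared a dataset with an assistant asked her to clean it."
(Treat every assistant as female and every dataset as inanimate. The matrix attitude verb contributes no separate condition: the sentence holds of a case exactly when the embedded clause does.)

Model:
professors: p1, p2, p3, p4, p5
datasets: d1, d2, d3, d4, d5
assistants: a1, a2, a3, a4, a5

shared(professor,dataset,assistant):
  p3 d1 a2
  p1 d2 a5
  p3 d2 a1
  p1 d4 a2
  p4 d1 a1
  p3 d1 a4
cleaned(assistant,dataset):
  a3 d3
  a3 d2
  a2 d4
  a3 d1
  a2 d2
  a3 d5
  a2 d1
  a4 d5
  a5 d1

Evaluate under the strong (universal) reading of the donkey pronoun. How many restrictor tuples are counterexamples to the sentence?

"her" takes "an assistant" as antecedent and "it" takes "a dataset"; both are donkey pronouns co-varying with the restrictor.
Strong reading: for every (p,d,a) with shared(p,d,a), cleaned(a,d).
Restrictor triples: (p1,d2,a5)→cleaned(a5,d2) ✗  (p1,d4,a2)→cleaned(a2,d4) ✓  (p3,d1,a2)→cleaned(a2,d1) ✓  (p3,d1,a4)→cleaned(a4,d1) ✗  (p3,d2,a1)→cleaned(a1,d2) ✗  (p4,d1,a1)→cleaned(a1,d1) ✗
Counterexamples (restrictor triples failing the scope): 4.

4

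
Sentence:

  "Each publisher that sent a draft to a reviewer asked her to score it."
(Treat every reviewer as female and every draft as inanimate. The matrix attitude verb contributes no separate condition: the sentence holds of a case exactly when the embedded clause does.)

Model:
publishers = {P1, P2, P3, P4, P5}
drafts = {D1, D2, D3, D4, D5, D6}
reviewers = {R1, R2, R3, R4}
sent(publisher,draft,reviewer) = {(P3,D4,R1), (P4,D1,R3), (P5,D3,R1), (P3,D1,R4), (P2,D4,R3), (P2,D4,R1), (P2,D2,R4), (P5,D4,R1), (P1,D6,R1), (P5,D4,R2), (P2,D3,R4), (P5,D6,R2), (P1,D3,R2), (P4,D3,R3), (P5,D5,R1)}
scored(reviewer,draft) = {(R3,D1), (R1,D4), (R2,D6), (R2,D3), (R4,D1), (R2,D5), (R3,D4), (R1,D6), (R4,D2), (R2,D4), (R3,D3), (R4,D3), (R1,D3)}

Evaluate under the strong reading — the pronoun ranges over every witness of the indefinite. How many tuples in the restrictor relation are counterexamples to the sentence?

1

"her" takes "a reviewer" as antecedent and "it" takes "a draft"; both are donkey pronouns co-varying with the restrictor.
Strong reading: for every (p,d,r) with sent(p,d,r), scored(r,d).
Restrictor triples: (P1,D3,R2)→scored(R2,D3) ✓  (P1,D6,R1)→scored(R1,D6) ✓  (P2,D2,R4)→scored(R4,D2) ✓  (P2,D3,R4)→scored(R4,D3) ✓  (P2,D4,R1)→scored(R1,D4) ✓  (P2,D4,R3)→scored(R3,D4) ✓  (P3,D1,R4)→scored(R4,D1) ✓  (P3,D4,R1)→scored(R1,D4) ✓  (P4,D1,R3)→scored(R3,D1) ✓  (P4,D3,R3)→scored(R3,D3) ✓  (P5,D3,R1)→scored(R1,D3) ✓  (P5,D4,R1)→scored(R1,D4) ✓  (P5,D4,R2)→scored(R2,D4) ✓  (P5,D5,R1)→scored(R1,D5) ✗  (P5,D6,R2)→scored(R2,D6) ✓
Counterexamples (restrictor triples failing the scope): 1.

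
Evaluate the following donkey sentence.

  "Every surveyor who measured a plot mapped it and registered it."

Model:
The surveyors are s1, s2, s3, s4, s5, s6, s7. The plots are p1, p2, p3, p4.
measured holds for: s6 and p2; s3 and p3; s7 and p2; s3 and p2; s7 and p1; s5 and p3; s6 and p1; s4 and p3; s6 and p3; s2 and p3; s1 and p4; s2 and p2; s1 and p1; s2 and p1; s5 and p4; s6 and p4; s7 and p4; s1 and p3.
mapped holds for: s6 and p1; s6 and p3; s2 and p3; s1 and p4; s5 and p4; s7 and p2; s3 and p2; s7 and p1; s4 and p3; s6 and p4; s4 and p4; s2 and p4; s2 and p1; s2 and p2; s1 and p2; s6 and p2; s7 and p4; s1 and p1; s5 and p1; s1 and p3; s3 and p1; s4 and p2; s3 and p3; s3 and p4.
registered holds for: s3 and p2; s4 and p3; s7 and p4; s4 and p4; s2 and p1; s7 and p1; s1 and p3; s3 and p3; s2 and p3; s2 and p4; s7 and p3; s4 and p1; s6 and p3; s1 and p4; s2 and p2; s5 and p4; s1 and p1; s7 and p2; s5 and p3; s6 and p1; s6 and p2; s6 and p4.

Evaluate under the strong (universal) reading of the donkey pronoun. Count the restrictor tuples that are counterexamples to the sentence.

1

"it" takes "a plot" as antecedent — a donkey pronoun bound across the clause boundary.
Strong reading: for every (s,p) with measured(s,p), mapped(s,p) ∧ registered(s,p).
Restrictor pairs: (s1,p1) ✓  (s1,p3) ✓  (s1,p4) ✓  (s2,p1) ✓  (s2,p2) ✓  (s2,p3) ✓  (s3,p2) ✓  (s3,p3) ✓  (s4,p3) ✓  (s5,p3) ✗  (s5,p4) ✓  (s6,p1) ✓  (s6,p2) ✓  (s6,p3) ✓  (s6,p4) ✓  (s7,p1) ✓  (s7,p2) ✓  (s7,p4) ✓
Counterexamples (restrictor pairs failing the scope): 1.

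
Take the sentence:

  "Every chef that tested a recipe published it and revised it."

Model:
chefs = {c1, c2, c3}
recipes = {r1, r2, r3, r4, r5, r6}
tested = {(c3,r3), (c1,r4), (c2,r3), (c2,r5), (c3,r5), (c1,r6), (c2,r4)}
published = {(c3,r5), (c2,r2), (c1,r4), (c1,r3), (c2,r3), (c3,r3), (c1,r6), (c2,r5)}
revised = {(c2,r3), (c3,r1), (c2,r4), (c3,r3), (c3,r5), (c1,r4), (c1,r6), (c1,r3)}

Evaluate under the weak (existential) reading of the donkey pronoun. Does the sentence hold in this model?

"it" takes "a recipe" as antecedent — a donkey pronoun bound across the clause boundary.
Weak reading: every chef c with some tested-recipe has at least one tested-recipe r such that published(c,r) ∧ revised(c,r).
Per chef: c1:✓  c2:✓  c3:✓
Every chef in the restrictor has a witness.

True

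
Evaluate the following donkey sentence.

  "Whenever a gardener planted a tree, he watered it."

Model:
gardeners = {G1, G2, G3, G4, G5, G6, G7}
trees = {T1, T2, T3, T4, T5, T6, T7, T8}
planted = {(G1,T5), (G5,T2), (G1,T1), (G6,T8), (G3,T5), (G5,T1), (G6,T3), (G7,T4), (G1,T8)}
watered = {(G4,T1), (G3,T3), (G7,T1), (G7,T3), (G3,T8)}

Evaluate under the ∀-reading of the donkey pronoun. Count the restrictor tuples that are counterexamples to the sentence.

"it" takes "a tree" as antecedent — a donkey pronoun bound across the clause boundary.
Strong reading: for every (g,t) with planted(g,t), watered(g,t).
Restrictor pairs: (G1,T1) ✗  (G1,T5) ✗  (G1,T8) ✗  (G3,T5) ✗  (G5,T1) ✗  (G5,T2) ✗  (G6,T3) ✗  (G6,T8) ✗  (G7,T4) ✗
Counterexamples (restrictor pairs failing the scope): 9.

9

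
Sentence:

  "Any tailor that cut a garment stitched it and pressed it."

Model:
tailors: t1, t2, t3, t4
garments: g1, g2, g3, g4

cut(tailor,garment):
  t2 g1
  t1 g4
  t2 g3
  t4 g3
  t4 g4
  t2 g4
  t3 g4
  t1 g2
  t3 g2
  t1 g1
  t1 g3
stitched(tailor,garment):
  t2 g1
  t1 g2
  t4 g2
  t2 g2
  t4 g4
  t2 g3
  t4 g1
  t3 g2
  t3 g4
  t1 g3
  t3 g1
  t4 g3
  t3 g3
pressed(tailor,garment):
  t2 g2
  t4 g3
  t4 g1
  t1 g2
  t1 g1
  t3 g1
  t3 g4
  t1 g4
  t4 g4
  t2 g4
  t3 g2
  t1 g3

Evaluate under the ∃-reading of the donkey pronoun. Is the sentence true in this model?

"it" takes "a garment" as antecedent — a donkey pronoun bound across the clause boundary.
Weak reading: every tailor t with some cut-garment has at least one cut-garment g such that stitched(t,g) ∧ pressed(t,g).
Per tailor: t1:✓  t2:✗  t3:✓  t4:✓
t2 has no witness among its cut-garments.

False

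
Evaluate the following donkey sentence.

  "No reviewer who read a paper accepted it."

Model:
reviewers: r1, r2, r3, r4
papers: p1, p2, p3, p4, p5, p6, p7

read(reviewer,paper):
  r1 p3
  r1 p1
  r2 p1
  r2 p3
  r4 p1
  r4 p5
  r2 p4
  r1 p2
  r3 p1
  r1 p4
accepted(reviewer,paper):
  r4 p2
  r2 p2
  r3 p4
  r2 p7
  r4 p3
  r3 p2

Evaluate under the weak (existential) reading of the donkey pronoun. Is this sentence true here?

"it" takes "a paper" as antecedent — a donkey pronoun bound across the clause boundary.
Truth condition: for no (r,p) with read(r,p) does accepted(r,p) hold.
Restrictor pairs — does the scope hold? (r1,p1):fails  (r1,p2):fails  (r1,p3):fails  (r1,p4):fails  (r2,p1):fails  (r2,p3):fails  (r2,p4):fails  (r3,p1):fails  (r4,p1):fails  (r4,p5):fails
Scope holds for no restrictor pair, so the sentence is true.

True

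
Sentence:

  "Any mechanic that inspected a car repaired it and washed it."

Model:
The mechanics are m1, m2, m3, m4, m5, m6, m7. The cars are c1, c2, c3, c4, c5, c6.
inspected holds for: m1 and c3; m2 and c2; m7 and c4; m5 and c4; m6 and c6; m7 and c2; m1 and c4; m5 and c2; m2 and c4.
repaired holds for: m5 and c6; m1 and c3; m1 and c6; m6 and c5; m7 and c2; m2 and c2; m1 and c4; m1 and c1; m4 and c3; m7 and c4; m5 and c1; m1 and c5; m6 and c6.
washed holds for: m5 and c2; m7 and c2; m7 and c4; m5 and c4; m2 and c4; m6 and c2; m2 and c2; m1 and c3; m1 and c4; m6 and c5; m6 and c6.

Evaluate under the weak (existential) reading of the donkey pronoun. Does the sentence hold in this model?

False

"it" takes "a car" as antecedent — a donkey pronoun bound across the clause boundary.
Weak reading: every mechanic m with some inspected-car has at least one inspected-car c such that repaired(m,c) ∧ washed(m,c).
Per mechanic: m1:✓  m2:✓  m5:✗  m6:✓  m7:✓
m5 has no witness among its inspected-cars.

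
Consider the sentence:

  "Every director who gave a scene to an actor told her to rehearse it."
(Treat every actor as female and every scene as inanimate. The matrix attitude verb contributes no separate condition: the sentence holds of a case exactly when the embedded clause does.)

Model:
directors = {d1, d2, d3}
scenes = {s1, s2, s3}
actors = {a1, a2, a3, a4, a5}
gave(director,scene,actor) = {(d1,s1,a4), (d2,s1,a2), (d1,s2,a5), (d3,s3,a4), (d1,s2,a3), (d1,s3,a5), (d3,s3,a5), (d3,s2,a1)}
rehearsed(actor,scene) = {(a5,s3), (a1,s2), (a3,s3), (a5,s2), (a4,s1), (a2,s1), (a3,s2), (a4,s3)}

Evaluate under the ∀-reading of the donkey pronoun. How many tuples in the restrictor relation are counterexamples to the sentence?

0

"her" takes "an actor" as antecedent and "it" takes "a scene"; both are donkey pronouns co-varying with the restrictor.
Strong reading: for every (d,s,a) with gave(d,s,a), rehearsed(a,s).
Restrictor triples: (d1,s1,a4)→rehearsed(a4,s1) ✓  (d1,s2,a3)→rehearsed(a3,s2) ✓  (d1,s2,a5)→rehearsed(a5,s2) ✓  (d1,s3,a5)→rehearsed(a5,s3) ✓  (d2,s1,a2)→rehearsed(a2,s1) ✓  (d3,s2,a1)→rehearsed(a1,s2) ✓  (d3,s3,a4)→rehearsed(a4,s3) ✓  (d3,s3,a5)→rehearsed(a5,s3) ✓
Counterexamples (restrictor triples failing the scope): 0.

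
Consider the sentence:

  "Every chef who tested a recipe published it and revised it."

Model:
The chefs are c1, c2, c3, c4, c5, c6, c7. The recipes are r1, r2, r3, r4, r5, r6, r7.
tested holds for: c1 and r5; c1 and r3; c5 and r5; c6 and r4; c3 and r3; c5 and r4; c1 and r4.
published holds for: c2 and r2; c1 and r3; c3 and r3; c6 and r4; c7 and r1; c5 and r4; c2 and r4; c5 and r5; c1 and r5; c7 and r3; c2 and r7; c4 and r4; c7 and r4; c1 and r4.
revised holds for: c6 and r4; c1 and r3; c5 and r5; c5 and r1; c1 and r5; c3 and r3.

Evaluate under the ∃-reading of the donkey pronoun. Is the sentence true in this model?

True

"it" takes "a recipe" as antecedent — a donkey pronoun bound across the clause boundary.
Weak reading: every chef c with some tested-recipe has at least one tested-recipe r such that published(c,r) ∧ revised(c,r).
Per chef: c1:✓  c3:✓  c5:✓  c6:✓
Every chef in the restrictor has a witness.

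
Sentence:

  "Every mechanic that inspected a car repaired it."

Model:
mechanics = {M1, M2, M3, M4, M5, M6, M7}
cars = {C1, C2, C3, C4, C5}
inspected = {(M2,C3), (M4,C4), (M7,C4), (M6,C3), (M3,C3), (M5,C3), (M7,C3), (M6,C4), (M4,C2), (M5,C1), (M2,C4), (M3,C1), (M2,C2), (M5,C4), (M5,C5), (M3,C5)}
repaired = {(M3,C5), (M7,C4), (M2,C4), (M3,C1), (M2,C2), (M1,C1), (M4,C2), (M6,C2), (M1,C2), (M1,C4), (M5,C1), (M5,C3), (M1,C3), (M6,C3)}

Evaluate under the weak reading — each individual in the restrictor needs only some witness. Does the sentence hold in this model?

"it" takes "a car" as antecedent — a donkey pronoun bound across the clause boundary.
Weak reading: every mechanic m with some inspected-car has at least one inspected-car c such that repaired(m,c).
Per mechanic: M2:✓  M3:✓  M4:✓  M5:✓  M6:✓  M7:✓
Every mechanic in the restrictor has a witness.

True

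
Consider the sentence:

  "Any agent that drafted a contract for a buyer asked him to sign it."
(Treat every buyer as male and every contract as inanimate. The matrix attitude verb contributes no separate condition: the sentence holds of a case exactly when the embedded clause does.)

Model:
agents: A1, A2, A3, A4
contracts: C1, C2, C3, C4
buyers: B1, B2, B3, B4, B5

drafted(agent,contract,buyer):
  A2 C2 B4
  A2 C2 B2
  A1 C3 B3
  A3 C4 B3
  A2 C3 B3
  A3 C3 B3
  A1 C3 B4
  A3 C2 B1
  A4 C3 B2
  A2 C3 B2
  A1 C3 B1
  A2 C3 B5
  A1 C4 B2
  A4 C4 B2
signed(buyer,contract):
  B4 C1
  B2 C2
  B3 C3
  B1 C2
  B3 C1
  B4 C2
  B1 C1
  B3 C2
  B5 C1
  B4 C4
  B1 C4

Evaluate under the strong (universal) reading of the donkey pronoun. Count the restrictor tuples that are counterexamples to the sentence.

"him" takes "a buyer" as antecedent and "it" takes "a contract"; both are donkey pronouns co-varying with the restrictor.
Strong reading: for every (a,c,b) with drafted(a,c,b), signed(b,c).
Restrictor triples: (A1,C3,B1)→signed(B1,C3) ✗  (A1,C3,B3)→signed(B3,C3) ✓  (A1,C3,B4)→signed(B4,C3) ✗  (A1,C4,B2)→signed(B2,C4) ✗  (A2,C2,B2)→signed(B2,C2) ✓  (A2,C2,B4)→signed(B4,C2) ✓  (A2,C3,B2)→signed(B2,C3) ✗  (A2,C3,B3)→signed(B3,C3) ✓  (A2,C3,B5)→signed(B5,C3) ✗  (A3,C2,B1)→signed(B1,C2) ✓  (A3,C3,B3)→signed(B3,C3) ✓  (A3,C4,B3)→signed(B3,C4) ✗  (A4,C3,B2)→signed(B2,C3) ✗  (A4,C4,B2)→signed(B2,C4) ✗
Counterexamples (restrictor triples failing the scope): 8.

8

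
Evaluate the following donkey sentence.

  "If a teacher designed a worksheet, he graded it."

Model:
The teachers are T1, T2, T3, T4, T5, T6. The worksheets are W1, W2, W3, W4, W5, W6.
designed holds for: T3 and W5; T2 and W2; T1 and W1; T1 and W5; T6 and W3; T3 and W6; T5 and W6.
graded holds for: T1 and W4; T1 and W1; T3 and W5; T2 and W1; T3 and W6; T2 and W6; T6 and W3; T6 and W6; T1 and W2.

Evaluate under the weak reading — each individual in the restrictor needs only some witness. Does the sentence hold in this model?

"it" takes "a worksheet" as antecedent — a donkey pronoun bound across the clause boundary.
Weak reading: every teacher t with some designed-worksheet has at least one designed-worksheet w such that graded(t,w).
Per teacher: T1:✓  T2:✗  T3:✓  T5:✗  T6:✓
T2 has no witness among its designed-worksheets.

False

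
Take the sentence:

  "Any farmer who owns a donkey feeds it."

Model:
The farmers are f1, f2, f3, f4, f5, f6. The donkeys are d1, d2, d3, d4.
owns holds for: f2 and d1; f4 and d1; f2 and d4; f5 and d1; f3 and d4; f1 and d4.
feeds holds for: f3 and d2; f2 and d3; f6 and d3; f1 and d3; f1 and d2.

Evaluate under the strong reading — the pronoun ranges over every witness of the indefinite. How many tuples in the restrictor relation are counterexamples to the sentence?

"it" takes "a donkey" as antecedent — a donkey pronoun bound across the clause boundary.
Strong reading: for every (f,d) with owns(f,d), feeds(f,d).
Restrictor pairs: (f1,d4) ✗  (f2,d1) ✗  (f2,d4) ✗  (f3,d4) ✗  (f4,d1) ✗  (f5,d1) ✗
Counterexamples (restrictor pairs failing the scope): 6.

6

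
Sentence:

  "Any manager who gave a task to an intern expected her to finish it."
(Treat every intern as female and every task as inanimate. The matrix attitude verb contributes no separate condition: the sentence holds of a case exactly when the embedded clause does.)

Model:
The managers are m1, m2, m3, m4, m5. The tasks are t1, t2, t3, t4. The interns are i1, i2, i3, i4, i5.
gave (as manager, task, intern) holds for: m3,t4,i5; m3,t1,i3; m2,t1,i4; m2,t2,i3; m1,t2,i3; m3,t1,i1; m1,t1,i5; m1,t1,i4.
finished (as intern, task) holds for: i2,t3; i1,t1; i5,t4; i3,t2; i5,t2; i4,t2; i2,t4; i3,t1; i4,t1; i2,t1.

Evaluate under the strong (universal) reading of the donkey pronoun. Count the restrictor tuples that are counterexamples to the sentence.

1

"her" takes "an intern" as antecedent and "it" takes "a task"; both are donkey pronouns co-varying with the restrictor.
Strong reading: for every (m,t,i) with gave(m,t,i), finished(i,t).
Restrictor triples: (m1,t1,i4)→finished(i4,t1) ✓  (m1,t1,i5)→finished(i5,t1) ✗  (m1,t2,i3)→finished(i3,t2) ✓  (m2,t1,i4)→finished(i4,t1) ✓  (m2,t2,i3)→finished(i3,t2) ✓  (m3,t1,i1)→finished(i1,t1) ✓  (m3,t1,i3)→finished(i3,t1) ✓  (m3,t4,i5)→finished(i5,t4) ✓
Counterexamples (restrictor triples failing the scope): 1.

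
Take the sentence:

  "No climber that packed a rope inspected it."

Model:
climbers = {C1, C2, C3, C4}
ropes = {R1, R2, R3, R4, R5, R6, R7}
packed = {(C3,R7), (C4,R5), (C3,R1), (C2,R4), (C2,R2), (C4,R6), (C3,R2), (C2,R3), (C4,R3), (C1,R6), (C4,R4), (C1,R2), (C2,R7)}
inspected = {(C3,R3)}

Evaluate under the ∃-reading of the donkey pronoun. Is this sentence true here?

True

"it" takes "a rope" as antecedent — a donkey pronoun bound across the clause boundary.
Truth condition: for no (c,r) with packed(c,r) does inspected(c,r) hold.
Restrictor pairs — does the scope hold? (C1,R2):fails  (C1,R6):fails  (C2,R2):fails  (C2,R3):fails  (C2,R4):fails  (C2,R7):fails  (C3,R1):fails  (C3,R2):fails  (C3,R7):fails  (C4,R3):fails  (C4,R4):fails  (C4,R5):fails  (C4,R6):fails
Scope holds for no restrictor pair, so the sentence is true.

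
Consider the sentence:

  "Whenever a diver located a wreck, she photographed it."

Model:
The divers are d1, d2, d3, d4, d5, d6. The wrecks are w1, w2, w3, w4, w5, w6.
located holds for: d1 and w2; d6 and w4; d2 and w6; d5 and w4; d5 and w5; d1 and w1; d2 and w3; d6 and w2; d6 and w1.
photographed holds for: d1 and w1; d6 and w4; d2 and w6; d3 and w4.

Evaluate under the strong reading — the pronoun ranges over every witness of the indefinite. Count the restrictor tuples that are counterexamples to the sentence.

6

"it" takes "a wreck" as antecedent — a donkey pronoun bound across the clause boundary.
Strong reading: for every (d,w) with located(d,w), photographed(d,w).
Restrictor pairs: (d1,w1) ✓  (d1,w2) ✗  (d2,w3) ✗  (d2,w6) ✓  (d5,w4) ✗  (d5,w5) ✗  (d6,w1) ✗  (d6,w2) ✗  (d6,w4) ✓
Counterexamples (restrictor pairs failing the scope): 6.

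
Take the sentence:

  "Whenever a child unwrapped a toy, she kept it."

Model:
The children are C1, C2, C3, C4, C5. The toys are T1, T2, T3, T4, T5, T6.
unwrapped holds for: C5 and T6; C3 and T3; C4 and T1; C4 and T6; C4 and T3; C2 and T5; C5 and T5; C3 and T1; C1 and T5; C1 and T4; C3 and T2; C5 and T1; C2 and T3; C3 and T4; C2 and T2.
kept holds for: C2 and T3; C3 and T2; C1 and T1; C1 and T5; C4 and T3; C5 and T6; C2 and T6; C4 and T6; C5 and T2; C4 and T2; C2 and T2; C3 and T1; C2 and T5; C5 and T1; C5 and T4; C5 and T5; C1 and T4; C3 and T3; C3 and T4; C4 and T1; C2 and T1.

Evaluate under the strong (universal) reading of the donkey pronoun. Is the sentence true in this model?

"it" takes "a toy" as antecedent — a donkey pronoun bound across the clause boundary.
Strong reading: for every (c,t) with unwrapped(c,t), kept(c,t).
Restrictor pairs: (C1,T4) ✓  (C1,T5) ✓  (C2,T2) ✓  (C2,T3) ✓  (C2,T5) ✓  (C3,T1) ✓  (C3,T2) ✓  (C3,T3) ✓  (C3,T4) ✓  (C4,T1) ✓  (C4,T3) ✓  (C4,T6) ✓  (C5,T1) ✓  (C5,T5) ✓  (C5,T6) ✓
Every restrictor pair satisfies the scope.

True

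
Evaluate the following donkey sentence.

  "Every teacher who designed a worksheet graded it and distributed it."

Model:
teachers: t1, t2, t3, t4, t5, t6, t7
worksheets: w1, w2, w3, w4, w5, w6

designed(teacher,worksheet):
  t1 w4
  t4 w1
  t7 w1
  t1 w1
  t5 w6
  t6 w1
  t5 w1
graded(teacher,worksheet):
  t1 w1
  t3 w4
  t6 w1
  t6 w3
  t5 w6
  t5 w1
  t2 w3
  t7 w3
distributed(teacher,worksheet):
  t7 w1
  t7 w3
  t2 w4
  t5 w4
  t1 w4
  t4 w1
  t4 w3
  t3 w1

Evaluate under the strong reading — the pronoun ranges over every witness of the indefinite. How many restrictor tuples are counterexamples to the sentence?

"it" takes "a worksheet" as antecedent — a donkey pronoun bound across the clause boundary.
Strong reading: for every (t,w) with designed(t,w), graded(t,w) ∧ distributed(t,w).
Restrictor pairs: (t1,w1) ✗  (t1,w4) ✗  (t4,w1) ✗  (t5,w1) ✗  (t5,w6) ✗  (t6,w1) ✗  (t7,w1) ✗
Counterexamples (restrictor pairs failing the scope): 7.

7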